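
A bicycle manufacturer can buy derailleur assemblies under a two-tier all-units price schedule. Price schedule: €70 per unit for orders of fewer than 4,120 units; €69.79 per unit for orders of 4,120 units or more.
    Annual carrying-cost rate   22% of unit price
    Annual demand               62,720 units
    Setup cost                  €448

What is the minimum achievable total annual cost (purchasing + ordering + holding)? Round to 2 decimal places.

€4,415,677.67

H₁ = 22%×€70 = €15.4000;  H₂ = 22%×€69.79 = €15.3538
EOQ₁ = √(2×62,720×448/15.4000) = 1,910.28  (< 4,120, feasible at tier 1)
EOQ₂ = √(2×62,720×448/15.3538) = 1,913.15  (< 4,120 → use Q = 4,120 at tier-2 price)
TC(tier 1 (EOQ₁), Q≈1,910.3) = €4,419,818.29
TC(tier 2, Q≈4,120.0) = €4,415,677.67
Minimum at tier 2: €4,415,677.67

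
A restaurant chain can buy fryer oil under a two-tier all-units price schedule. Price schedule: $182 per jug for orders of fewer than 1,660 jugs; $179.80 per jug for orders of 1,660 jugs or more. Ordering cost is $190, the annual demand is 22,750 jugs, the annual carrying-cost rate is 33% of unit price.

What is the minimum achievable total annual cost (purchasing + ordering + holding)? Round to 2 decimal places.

H₁ = 33%×$182 = $60.0600;  H₂ = 33%×$179.80 = $59.3340
EOQ₁ = √(2×22,750×190/60.0600) = 379.39  (< 1,660, feasible at tier 1)
EOQ₂ = √(2×22,750×190/59.3340) = 381.71  (< 1,660 → use Q = 1,660 at tier-2 price)
TC(tier 1 (EOQ₁), Q≈379.4) = $4,163,286.37
TC(tier 2, Q≈1,660.0) = $4,142,301.14
Minimum at tier 2: $4,142,301.14

$4,142,301.14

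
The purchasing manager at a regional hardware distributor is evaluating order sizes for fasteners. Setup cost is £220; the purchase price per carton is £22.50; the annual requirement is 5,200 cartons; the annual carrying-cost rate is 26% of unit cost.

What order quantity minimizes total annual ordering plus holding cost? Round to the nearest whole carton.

Carrying cost H = £22.5 × 26% = £5.8500/carton/yr
Q* = √(2·D·S / H) = √(2·5,200·220 / 5.85) = √391,111.1 ≈ 625.39

625 cartons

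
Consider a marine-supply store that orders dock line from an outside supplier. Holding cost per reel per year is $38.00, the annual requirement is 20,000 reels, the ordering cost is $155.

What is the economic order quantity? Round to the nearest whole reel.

Q* = √(2·D·S / H) = √(2·20,000·155 / 38) = √163,157.9 ≈ 403.93

404 reels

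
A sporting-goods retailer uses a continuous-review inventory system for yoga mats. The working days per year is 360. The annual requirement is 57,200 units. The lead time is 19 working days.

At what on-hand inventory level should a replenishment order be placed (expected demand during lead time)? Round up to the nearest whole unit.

3,019 units

Daily demand d = 57,200 / 360 = 158.889 units/day
Demand during lead time = 158.889 × 19 = 3,018.89
Reorder point = 3,018.89 → round up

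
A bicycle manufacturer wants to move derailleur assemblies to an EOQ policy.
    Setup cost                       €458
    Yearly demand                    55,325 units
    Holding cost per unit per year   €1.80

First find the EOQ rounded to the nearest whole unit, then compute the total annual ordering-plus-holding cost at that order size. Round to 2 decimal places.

€9,550.91

2DS/H = 2·55,325·458/1.8 = 28,154,277.78
EOQ = √28,154,277.78 ≈ 5,306.06 → Q = 5,306 units
Annual ordering cost = (D/Q)·S = (55,325/5,306) × 458 = €4,775.51
Annual holding cost  = (Q/2)·H = (5,306/2) × 1.8 = €4,775.40
Total = €4,775.51 + €4,775.40 = €9,550.91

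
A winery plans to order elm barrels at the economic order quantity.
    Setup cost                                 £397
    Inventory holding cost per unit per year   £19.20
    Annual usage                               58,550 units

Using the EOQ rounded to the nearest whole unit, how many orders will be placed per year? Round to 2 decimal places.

37.63 orders per year

Q* = √(2·D·S / H) = √(2·58,550·397 / 19.2) = √2,421,286.5 ≈ 1,556.05 → Q = 1,556
N = D/Q = 58,550/1,556 ≈ 37.629 orders/yr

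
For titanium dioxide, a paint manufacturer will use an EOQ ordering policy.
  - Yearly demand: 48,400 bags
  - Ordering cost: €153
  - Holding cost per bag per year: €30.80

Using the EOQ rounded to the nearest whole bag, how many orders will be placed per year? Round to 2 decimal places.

2DS/H = 2·48,400·153/30.8 = 480,857.14
EOQ = √480,857.14 ≈ 693.44 → Q = 693
N = D/Q = 48,400/693 ≈ 69.841 orders/yr

69.84 orders per year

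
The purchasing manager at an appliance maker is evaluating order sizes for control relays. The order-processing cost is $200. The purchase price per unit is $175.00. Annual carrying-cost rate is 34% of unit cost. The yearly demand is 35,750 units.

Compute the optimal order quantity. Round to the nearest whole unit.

Carrying cost H = $175 × 34% = $59.5000/unit/yr
2DS/H = 2·35,750·200/59.5 = 240,336.13
EOQ = √240,336.13 ≈ 490.24

490 units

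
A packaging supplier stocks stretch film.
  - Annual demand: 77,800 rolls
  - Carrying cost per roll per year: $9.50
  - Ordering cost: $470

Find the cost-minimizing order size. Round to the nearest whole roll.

2,775 rolls

2DS/H = 2·77,800·470/9.5 = 7,698,105.26
EOQ = √7,698,105.26 ≈ 2,774.55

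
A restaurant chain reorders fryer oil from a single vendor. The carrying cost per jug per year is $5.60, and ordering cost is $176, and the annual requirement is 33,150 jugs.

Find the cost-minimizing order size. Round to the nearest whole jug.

EOQ = √(2DS/H) = √(2 × 33,150 × 176 / 5.6)
    = √(2,083,714.29) ≈ 1,443.51

1,444 jugs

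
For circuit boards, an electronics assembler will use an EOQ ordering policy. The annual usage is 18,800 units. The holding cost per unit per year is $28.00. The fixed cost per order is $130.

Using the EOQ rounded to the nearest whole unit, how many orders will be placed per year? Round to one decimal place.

45.0 orders per year

Q* = √(2·D·S / H) = √(2·18,800·130 / 28) = √174,571.4 ≈ 417.82 → Q = 418
Orders per year = D/Q = 18,800 / 418 = 44.976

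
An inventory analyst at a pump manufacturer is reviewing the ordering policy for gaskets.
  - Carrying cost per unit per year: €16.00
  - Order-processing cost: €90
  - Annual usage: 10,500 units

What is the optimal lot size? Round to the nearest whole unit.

Optimal lot size Q* = (2 × 10,500 × €90 / €16)^½ ≈ 343.69

344 units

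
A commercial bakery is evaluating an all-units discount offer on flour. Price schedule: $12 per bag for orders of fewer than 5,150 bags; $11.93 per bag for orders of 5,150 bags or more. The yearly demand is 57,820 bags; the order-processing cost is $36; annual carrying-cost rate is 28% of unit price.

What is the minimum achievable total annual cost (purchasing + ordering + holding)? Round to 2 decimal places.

H₁ = 28%×$12 = $3.3600;  H₂ = 28%×$11.93 = $3.3404
EOQ₁ = √(2×57,820×36/3.3600) = 1,113.10  (< 5,150, feasible at tier 1)
EOQ₂ = √(2×57,820×36/3.3404) = 1,116.36  (< 5,150 → use Q = 5,150 at tier-2 price)
TC(tier 1 (EOQ₁), Q≈1,113.1) = $697,580.03
TC(tier 2, Q≈5,150.0) = $698,798.31
Minimum at tier 1 (EOQ₁): $697,580.03

$697,580.03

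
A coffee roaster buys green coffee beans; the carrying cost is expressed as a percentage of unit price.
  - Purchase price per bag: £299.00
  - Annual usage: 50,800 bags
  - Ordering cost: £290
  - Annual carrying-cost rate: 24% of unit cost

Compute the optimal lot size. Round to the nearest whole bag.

641 bags

Carrying cost H = £299 × 24% = £71.7600/bag/yr
Q* = √(2·D·S / H) = √(2·50,800·290 / 71.76) = √410,590.9 ≈ 640.77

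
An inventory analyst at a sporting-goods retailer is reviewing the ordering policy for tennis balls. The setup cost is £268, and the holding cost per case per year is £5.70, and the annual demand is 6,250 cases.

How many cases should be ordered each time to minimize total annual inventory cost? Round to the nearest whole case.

Optimal lot size Q* = (2 × 6,250 × £268 / £5.7)^½ ≈ 766.63

767 cases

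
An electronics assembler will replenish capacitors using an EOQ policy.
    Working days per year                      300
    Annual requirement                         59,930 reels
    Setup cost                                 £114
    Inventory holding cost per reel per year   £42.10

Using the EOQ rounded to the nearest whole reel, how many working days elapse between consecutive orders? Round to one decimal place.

Optimal lot size Q* = (2 × 59,930 × £114 / £42.1)^½ ≈ 569.70 → Q = 570 reels
Days between orders = 300 / (D/Q) = 300 / 105.140 ≈ 2.853

2.9 days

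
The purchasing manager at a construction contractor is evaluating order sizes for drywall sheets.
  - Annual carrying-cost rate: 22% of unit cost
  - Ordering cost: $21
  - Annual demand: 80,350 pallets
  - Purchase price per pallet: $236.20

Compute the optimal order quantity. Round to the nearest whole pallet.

255 pallets

H = i·C = 0.22 × $236.2 = $51.9640 per pallet-year
Optimal lot size Q* = (2 × 80,350 × $21 / $51.964)^½ ≈ 254.84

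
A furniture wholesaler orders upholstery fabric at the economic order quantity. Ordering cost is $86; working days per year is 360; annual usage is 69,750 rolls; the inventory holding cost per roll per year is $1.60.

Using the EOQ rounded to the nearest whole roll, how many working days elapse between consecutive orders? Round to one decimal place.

14.1 days

EOQ = √(2DS/H) = √(2 × 69,750 × 86 / 1.6)
    = √(7,498,125.00) ≈ 2,738.27 → Q = 2,738 rolls
Cycle time = (working days × Q)/D = (360 × 2,738) / 69,750 = 14.132 days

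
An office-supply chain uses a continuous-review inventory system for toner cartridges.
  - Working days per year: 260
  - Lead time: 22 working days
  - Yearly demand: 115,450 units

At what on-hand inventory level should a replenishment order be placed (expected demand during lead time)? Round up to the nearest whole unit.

9,769 units

Daily demand d = 115,450 / 260 = 444.038 units/day
Demand during lead time = 444.038 × 22 = 9,768.85
Reorder point = 9,768.85 → round up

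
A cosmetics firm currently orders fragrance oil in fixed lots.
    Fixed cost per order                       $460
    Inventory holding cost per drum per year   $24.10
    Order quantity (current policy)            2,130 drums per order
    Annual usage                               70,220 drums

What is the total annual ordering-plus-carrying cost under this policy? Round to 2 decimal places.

Ordering: D/Q × S = 70,220/2,130 × $460 = $15,164.88
Holding:  Q/2 × H = 2,130/2 × $24.1 = $25,666.50
Total = $15,164.88 + $25,666.50 = $40,831.38

$40,831.38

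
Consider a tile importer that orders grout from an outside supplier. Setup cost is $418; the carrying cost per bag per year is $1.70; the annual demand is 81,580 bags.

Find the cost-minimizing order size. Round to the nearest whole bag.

2DS/H = 2·81,580·418/1.7 = 40,118,164.71
EOQ = √40,118,164.71 ≈ 6,333.89

6,334 bags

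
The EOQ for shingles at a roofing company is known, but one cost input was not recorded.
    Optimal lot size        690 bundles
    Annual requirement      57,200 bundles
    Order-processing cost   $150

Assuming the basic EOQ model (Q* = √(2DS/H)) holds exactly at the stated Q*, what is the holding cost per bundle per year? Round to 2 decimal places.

$36.04

EOQ relation: Q² = 2DS/H, so rearrange for the unknown.
H = 2DS / Q² = 2 × 57,200 × 150 / 690² = 36.0428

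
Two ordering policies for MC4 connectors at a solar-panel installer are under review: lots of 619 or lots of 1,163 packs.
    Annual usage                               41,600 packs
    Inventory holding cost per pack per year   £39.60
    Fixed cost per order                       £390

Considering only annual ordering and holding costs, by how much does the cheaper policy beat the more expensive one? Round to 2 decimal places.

£1,488.69

Annual cost at Q: ordering D·S/Q plus holding Q·H/2.
TC(619) = (41,600/619)×390 + (619/2)×39.6 = £38,466.22
TC(1,163) = (41,600/1,163)×390 + (1,163/2)×39.6 = £36,977.53
Cheaper: Q = 1,163.  Difference = £1,488.69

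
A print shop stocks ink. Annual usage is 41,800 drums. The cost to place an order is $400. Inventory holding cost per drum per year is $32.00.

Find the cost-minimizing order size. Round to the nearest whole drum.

1,022 drums

EOQ = √(2DS/H) = √(2 × 41,800 × 400 / 32)
    = √(1,045,000.00) ≈ 1,022.25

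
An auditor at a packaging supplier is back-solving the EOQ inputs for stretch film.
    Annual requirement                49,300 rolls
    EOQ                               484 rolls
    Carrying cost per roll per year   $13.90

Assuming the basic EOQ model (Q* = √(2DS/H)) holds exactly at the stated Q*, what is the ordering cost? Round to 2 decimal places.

$33.02

Since Q* = (2DS/H)^½, squaring gives Q*²·H = 2DS.
S = Q²H / (2D) = 484² × 13.9 / (2 × 49,300) = 33.0239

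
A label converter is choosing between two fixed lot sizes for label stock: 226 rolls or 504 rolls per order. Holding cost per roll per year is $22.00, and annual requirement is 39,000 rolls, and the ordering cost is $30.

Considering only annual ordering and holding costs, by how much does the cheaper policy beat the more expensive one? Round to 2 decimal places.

Annual cost at Q: ordering D·S/Q plus holding Q·H/2.
TC(226) = (39,000/226)×30 + (226/2)×22 = $7,662.99
TC(504) = (39,000/504)×30 + (504/2)×22 = $7,865.43
|ΔTC| = |$7,662.99 − $7,865.43| = $202.44

$202.44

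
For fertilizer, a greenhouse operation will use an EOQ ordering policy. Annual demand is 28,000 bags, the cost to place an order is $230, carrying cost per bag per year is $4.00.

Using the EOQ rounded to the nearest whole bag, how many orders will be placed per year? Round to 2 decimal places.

15.61 orders per year

Q* = √(2·D·S / H) = √(2·28,000·230 / 4) = √3,220,000.0 ≈ 1,794.44 → Q = 1,794
N = D/Q = 28,000/1,794 ≈ 15.608 orders/yr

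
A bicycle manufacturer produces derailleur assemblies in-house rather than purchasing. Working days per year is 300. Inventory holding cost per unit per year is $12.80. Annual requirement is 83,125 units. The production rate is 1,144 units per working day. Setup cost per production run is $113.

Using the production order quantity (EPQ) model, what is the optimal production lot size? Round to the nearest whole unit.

d = 83,125/300 = 277.0833 units/day;  effective holding cost H(1 − d/p) = 12.8·(1 − 277.0833/1144) = 9.69977
Q* = √(2DS / H_eff) = √(2·83,125·113 / 9.69977) ≈ 1,391.68

1,392 units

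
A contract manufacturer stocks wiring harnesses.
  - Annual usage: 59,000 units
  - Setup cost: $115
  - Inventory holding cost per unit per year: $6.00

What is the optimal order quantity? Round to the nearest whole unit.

2DS/H = 2·59,000·115/6 = 2,261,666.67
EOQ = √2,261,666.67 ≈ 1,503.88

1,504 units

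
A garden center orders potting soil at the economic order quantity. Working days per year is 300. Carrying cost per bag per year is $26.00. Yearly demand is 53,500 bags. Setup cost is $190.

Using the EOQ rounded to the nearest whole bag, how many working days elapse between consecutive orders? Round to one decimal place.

5.0 days

EOQ = √(2DS/H) = √(2 × 53,500 × 190 / 26)
    = √(781,923.08) ≈ 884.26 → Q = 884 bags
Cycle time = (working days × Q)/D = (300 × 884) / 53,500 = 4.957 days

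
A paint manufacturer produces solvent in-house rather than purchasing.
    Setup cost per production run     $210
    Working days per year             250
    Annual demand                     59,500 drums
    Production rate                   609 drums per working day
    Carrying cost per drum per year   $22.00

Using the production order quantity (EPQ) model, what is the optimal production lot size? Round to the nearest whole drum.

d = 59,500/250 = 238.0000 drums/day;  effective holding cost H(1 − d/p) = 22·(1 − 238.0000/609) = 13.40230
Q* = √(2DS / H_eff) = √(2·59,500·210 / 13.40230) ≈ 1,365.51

1,366 drums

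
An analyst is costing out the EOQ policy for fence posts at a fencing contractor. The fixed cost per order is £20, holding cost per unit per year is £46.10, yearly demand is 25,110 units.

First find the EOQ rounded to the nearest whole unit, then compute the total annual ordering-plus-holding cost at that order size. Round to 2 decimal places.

EOQ = √(2DS/H) = √(2 × 25,110 × 20 / 46.1)
    = √(21,787.42) ≈ 147.61 → Q = 148 units
Annual ordering cost = (D/Q)·S = (25,110/148) × 20 = £3,393.24
Annual holding cost  = (Q/2)·H = (148/2) × 46.1 = £3,411.40
Total = £3,393.24 + £3,411.40 = £6,804.64

£6,804.64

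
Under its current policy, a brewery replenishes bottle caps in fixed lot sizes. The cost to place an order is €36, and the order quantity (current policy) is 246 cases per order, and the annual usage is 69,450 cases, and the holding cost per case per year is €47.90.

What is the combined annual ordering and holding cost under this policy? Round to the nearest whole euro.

Ordering: D/Q × S = 69,450/246 × €36 = €10,163.41
Holding:  Q/2 × H = 246/2 × €47.9 = €5,891.70
Total = €10,163.41 + €5,891.70 = €16,055.11

€16,055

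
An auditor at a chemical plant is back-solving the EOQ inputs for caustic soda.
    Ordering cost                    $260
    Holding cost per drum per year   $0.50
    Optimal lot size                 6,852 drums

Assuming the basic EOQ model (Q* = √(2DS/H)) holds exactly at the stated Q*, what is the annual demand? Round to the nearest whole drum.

EOQ relation: Q² = 2DS/H, so rearrange for the unknown.
D = Q²H / (2S) = 6,852² × 0.5 / (2 × 260) = 45,144.14

45,144 drums per year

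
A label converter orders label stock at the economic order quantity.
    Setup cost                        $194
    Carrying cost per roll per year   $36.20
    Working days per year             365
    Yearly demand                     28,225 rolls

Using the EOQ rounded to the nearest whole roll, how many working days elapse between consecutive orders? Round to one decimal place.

Q* = √(2·D·S / H) = √(2·28,225·194 / 36.2) = √302,522.1 ≈ 550.02 → Q = 550 rolls
Cycle time = (working days × Q)/D = (365 × 550) / 28,225 = 7.112 days

7.1 days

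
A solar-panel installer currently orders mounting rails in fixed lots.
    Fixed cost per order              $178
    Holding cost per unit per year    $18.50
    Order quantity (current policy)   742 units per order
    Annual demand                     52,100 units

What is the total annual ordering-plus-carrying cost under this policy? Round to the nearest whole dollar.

Orders/yr = 52,100/742 = 70.216; ordering cost = 70.216 × $178 = $12,498.38
Average inventory = 742/2 = 371; holding cost = 371 × $18.5 = $6,863.50
Total = $12,498.38 + $6,863.50 = $19,361.88

$19,362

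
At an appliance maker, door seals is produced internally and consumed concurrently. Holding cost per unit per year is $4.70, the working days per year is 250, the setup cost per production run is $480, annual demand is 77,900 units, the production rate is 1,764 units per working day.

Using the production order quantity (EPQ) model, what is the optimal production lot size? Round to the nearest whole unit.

Daily demand d = 77,900/250 = 311.600; p = 1764; 1 − d/p = 0.82336
EPQ = √(2DS / (H(1 − d/p)))
    = √(2 × 77,900 × 480 / (4.7 × 0.82336)) ≈ 4,396.04

4,396 units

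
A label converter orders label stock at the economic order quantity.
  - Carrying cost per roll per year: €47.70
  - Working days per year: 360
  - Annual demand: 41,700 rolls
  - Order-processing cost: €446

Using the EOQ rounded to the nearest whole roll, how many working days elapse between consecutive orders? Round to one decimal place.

2DS/H = 2·41,700·446/47.7 = 779,798.74
EOQ = √779,798.74 ≈ 883.06 → Q = 883 rolls
Cycle time = (working days × Q)/D = (360 × 883) / 41,700 = 7.623 days

7.6 days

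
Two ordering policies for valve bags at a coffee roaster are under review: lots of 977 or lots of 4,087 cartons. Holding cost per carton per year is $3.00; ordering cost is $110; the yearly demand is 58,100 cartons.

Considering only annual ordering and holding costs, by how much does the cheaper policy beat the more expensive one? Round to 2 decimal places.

$312.71

TC(Q) = (D/Q)S + (Q/2)H
TC(977) = (58,100/977)×110 + (977/2)×3 = $8,006.95
TC(4,087) = (58,100/4,087)×110 + (4,087/2)×3 = $7,694.24
Cheaper: Q = 4,087.  Difference = $312.71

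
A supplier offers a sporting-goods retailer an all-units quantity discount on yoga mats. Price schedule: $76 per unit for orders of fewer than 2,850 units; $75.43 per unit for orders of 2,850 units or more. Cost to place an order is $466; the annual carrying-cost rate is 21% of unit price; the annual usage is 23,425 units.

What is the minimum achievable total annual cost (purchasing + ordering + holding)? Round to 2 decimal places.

H₁ = 21%×$76 = $15.9600;  H₂ = 21%×$75.43 = $15.8403
EOQ₁ = √(2×23,425×466/15.9600) = 1,169.58  (< 2,850, feasible at tier 1)
EOQ₂ = √(2×23,425×466/15.8403) = 1,173.99  (< 2,850 → use Q = 2,850 at tier-2 price)
TC(tier 1 (EOQ₁), Q≈1,169.6) = $1,798,966.56
TC(tier 2, Q≈2,850.0) = $1,793,350.37
Minimum at tier 2: $1,793,350.37

$1,793,350.37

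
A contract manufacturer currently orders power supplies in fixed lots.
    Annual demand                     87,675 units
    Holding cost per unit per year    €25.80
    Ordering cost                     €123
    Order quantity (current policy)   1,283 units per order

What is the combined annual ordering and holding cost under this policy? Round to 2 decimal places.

€24,956.02

Orders/yr = 87,675/1,283 = 68.336; ordering cost = 68.336 × €123 = €8,405.32
Average inventory = 1,283/2 = 641.5; holding cost = 641.5 × €25.8 = €16,550.70
Total = €8,405.32 + €16,550.70 = €24,956.02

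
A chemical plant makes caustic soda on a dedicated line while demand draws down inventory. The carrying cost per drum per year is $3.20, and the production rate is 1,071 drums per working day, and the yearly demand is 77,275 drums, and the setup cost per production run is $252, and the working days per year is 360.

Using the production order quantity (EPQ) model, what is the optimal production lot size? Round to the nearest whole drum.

3,901 drums

Daily demand d = 77,275/360 = 214.653; p = 1071; 1 − d/p = 0.79958
EPQ = √(2DS / (H(1 − d/p)))
    = √(2 × 77,275 × 252 / (3.2 × 0.79958)) ≈ 3,901.48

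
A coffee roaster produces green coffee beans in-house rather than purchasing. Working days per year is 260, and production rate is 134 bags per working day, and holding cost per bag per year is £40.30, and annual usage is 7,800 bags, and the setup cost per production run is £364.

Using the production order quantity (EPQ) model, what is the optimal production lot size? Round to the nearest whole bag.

426 bags

Daily demand d = 7,800/260 = 30.000; p = 134; 1 − d/p = 0.77612
EPQ = √(2DS / (H(1 − d/p)))
    = √(2 × 7,800 × 364 / (40.3 × 0.77612)) ≈ 426.08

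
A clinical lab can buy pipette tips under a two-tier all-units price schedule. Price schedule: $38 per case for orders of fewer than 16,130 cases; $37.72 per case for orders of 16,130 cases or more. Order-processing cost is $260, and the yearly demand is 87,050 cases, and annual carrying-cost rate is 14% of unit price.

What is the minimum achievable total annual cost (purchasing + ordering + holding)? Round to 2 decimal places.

H₁ = 14%×$38 = $5.3200;  H₂ = 14%×$37.72 = $5.2808
EOQ₁ = √(2×87,050×260/5.3200) = 2,916.96  (< 16,130, feasible at tier 1)
EOQ₂ = √(2×87,050×260/5.2808) = 2,927.76  (< 16,130 → use Q = 16,130 at tier-2 price)
TC(tier 1 (EOQ₁), Q≈2,917.0) = $3,323,418.22
TC(tier 2, Q≈16,130.0) = $3,327,518.81
Minimum at tier 1 (EOQ₁): $3,323,418.22

$3,323,418.22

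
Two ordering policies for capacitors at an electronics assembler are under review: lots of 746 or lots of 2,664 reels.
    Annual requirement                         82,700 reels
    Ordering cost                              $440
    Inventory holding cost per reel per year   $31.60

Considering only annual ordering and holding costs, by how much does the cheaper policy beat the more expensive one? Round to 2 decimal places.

Annual cost at Q: ordering D·S/Q plus holding Q·H/2.
TC(746) = (82,700/746)×440 + (746/2)×31.6 = $60,564.28
TC(2,664) = (82,700/2,664)×440 + (2,664/2)×31.6 = $55,750.36
Lots of 2,664 are cheaper by $4,813.92.

$4,813.92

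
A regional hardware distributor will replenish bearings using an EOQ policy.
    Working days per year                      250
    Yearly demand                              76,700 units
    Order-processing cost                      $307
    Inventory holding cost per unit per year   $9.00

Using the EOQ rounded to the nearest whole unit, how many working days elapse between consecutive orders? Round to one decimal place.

7.5 days

2DS/H = 2·76,700·307/9 = 5,232,644.44
EOQ = √5,232,644.44 ≈ 2,287.50 → Q = 2,287 units
T = Q/D × 250 days = 2,287/76,700 × 250 = 7.454 days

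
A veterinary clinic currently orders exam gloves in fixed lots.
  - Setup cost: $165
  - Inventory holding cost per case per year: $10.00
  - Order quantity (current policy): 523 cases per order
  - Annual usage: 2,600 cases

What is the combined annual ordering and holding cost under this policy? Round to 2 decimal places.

$3,435.27

Annual ordering cost = (D/Q)·S = (2,600/523) × 165 = $820.27
Annual holding cost  = (Q/2)·H = (523/2) × 10 = $2,615.00
Total = $820.27 + $2,615.00 = $3,435.27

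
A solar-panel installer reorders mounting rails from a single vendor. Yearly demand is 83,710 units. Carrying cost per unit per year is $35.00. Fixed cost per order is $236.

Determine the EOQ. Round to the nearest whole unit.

Q* = √(2·D·S / H) = √(2·83,710·236 / 35) = √1,128,889.1 ≈ 1,062.49

1,062 units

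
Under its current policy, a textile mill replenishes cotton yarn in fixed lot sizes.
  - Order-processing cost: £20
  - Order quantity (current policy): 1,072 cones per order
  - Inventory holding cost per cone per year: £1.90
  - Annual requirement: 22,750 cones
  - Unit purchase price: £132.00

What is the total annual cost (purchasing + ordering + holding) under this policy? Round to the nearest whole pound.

Ordering: D/Q × S = 22,750/1,072 × £20 = £424.44
Holding:  Q/2 × H = 1,072/2 × £1.9 = £1,018.40
Purchase cost = D·C = 22,750 × 132 = £3,003,000.00
Total = £424.44 + £1,018.40 + £3,003,000.00 = £3,004,442.84

£3,004,443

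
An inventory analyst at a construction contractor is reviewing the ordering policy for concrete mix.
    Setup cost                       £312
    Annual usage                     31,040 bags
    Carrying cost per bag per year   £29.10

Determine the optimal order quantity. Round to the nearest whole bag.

Q* = √(2·D·S / H) = √(2·31,040·312 / 29.1) = √665,600.0 ≈ 815.84

816 bags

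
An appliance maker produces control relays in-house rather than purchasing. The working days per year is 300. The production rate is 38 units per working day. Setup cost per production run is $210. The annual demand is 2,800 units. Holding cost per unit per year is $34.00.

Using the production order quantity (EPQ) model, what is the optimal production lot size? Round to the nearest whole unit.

d = 2,800/300 = 9.3333 units/day;  effective holding cost H(1 − d/p) = 34·(1 − 9.3333/38) = 25.64912
Q* = √(2DS / H_eff) = √(2·2,800·210 / 25.64912) ≈ 214.13

214 units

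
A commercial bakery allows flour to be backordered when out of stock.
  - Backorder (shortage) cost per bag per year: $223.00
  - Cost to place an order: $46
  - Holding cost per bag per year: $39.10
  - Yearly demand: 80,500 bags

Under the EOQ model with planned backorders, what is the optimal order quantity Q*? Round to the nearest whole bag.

Q* = √(2DS/H) · √((H + b)/b)
   = √(2 × 80,500 × 46 / 39.1) · √((39.1 + 223) / 223)
   = 435.215 × 1.0841 ≈ 471.83

472 bags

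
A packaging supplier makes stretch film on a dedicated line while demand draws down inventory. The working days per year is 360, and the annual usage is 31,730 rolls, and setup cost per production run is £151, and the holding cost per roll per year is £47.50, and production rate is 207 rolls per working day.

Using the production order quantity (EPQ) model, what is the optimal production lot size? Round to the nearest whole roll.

Daily demand d = 31,730/360 = 88.139; p = 207; 1 − d/p = 0.57421
EPQ = √(2DS / (H(1 − d/p)))
    = √(2 × 31,730 × 151 / (47.5 × 0.57421)) ≈ 592.73

593 rolls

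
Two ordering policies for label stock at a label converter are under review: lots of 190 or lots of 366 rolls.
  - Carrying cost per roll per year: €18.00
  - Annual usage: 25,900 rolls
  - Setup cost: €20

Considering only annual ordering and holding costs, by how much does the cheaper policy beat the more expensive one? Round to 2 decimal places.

Annual cost at Q: ordering D·S/Q plus holding Q·H/2.
TC(190) = (25,900/190)×20 + (190/2)×18 = €4,436.32
TC(366) = (25,900/366)×20 + (366/2)×18 = €4,709.30
Lots of 190 are cheaper by €272.98.

€272.98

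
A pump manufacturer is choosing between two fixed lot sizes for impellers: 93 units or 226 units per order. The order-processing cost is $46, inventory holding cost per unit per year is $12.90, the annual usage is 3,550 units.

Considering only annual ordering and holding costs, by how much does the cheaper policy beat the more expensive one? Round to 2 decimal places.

$175.50

TC(Q) = (D/Q)S + (Q/2)H
TC(93) = (3,550/93)×46 + (93/2)×12.9 = $2,355.76
TC(226) = (3,550/226)×46 + (226/2)×12.9 = $2,180.27
Lots of 226 are cheaper by $175.50.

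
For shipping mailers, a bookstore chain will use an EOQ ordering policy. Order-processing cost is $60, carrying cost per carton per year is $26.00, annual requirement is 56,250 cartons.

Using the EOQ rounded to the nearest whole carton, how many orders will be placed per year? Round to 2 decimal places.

110.29 orders per year

2DS/H = 2·56,250·60/26 = 259,615.38
EOQ = √259,615.38 ≈ 509.52 → Q = 510
N = D/Q = 56,250/510 ≈ 110.294 orders/yr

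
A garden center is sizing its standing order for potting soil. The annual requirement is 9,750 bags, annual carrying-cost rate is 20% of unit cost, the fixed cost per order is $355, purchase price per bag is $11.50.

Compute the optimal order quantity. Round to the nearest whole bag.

H = i·C = 0.2 × $11.5 = $2.3000 per bag-year
Q* = √(2·D·S / H) = √(2·9,750·355 / 2.3) = √3,009,782.6 ≈ 1,734.87

1,735 bags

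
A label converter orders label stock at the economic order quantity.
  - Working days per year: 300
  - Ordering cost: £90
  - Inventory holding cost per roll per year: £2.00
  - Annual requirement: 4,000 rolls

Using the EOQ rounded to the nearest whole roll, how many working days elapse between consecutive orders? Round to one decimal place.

Optimal lot size Q* = (2 × 4,000 × £90 / £2)^½ ≈ 600.00 → Q = 600 rolls
T = Q/D × 300 days = 600/4,000 × 300 = 45.000 days

45.0 days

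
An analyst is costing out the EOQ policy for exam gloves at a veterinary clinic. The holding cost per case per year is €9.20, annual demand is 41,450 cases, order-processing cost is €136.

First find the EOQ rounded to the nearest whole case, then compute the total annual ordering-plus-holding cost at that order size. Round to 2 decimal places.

2DS/H = 2·41,450·136/9.2 = 1,225,478.26
EOQ = √1,225,478.26 ≈ 1,107.01 → Q = 1,107 cases
Ordering: D/Q × S = 41,450/1,107 × €136 = €5,092.32
Holding:  Q/2 × H = 1,107/2 × €9.2 = €5,092.20
Total = €5,092.32 + €5,092.20 = €10,184.52

€10,184.52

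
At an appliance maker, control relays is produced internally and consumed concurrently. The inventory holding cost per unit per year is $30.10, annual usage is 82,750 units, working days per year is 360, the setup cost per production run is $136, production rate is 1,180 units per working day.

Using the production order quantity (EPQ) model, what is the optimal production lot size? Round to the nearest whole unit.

d = 82,750/360 = 229.8611 units/day;  effective holding cost H(1 − d/p) = 30.1·(1 − 229.8611/1180) = 24.23659
Q* = √(2DS / H_eff) = √(2·82,750·136 / 24.23659) ≈ 963.68

964 units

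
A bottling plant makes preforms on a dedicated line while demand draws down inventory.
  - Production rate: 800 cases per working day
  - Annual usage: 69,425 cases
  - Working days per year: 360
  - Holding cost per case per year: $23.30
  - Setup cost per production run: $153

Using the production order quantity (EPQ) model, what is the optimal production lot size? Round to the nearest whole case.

1,096 cases

d = 69,425/360 = 192.8472 cases/day;  effective holding cost H(1 − d/p) = 23.3·(1 − 192.8472/800) = 17.68332
Q* = √(2DS / H_eff) = √(2·69,425·153 / 17.68332) ≈ 1,096.07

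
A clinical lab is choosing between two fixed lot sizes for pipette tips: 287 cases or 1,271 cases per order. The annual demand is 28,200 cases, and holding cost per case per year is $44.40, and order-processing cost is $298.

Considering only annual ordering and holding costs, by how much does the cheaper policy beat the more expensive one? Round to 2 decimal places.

$824.23

Annual cost at Q: ordering D·S/Q plus holding Q·H/2.
TC(287) = (28,200/287)×298 + (287/2)×44.4 = $35,652.24
TC(1,271) = (28,200/1,271)×298 + (1,271/2)×44.4 = $34,828.00
Lots of 1,271 are cheaper by $824.23.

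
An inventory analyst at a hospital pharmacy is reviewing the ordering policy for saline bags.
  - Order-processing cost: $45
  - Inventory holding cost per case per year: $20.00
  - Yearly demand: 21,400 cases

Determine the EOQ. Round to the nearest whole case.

310 cases

Q* = √(2·D·S / H) = √(2·21,400·45 / 20) = √96,300.0 ≈ 310.32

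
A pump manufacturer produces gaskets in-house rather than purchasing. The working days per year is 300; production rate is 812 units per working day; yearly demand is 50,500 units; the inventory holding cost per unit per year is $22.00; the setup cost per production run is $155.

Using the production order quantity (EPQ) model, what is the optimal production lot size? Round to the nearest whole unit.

d = 50,500/300 = 168.3333 units/day;  effective holding cost H(1 − d/p) = 22·(1 − 168.3333/812) = 17.43924
Q* = √(2DS / H_eff) = √(2·50,500·155 / 17.43924) ≈ 947.46

947 units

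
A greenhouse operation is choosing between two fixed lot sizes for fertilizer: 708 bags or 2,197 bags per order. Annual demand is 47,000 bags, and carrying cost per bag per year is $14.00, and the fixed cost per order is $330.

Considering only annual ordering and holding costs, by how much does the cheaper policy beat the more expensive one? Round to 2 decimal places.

$4,424.15

For each Q, cost = (D/Q)·S + (Q/2)·H.
TC(708) = (47,000/708)×330 + (708/2)×14 = $26,862.78
TC(2,197) = (47,000/2,197)×330 + (2,197/2)×14 = $22,438.63
Lots of 2,197 are cheaper by $4,424.15.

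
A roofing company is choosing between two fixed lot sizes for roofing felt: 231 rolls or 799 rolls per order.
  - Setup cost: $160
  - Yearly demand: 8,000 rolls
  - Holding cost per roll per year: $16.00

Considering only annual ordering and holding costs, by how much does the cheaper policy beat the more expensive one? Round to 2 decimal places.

$604.88

TC(Q) = (D/Q)S + (Q/2)H
TC(231) = (8,000/231)×160 + (231/2)×16 = $7,389.13
TC(799) = (8,000/799)×160 + (799/2)×16 = $7,994.00
Lots of 231 are cheaper by $604.88.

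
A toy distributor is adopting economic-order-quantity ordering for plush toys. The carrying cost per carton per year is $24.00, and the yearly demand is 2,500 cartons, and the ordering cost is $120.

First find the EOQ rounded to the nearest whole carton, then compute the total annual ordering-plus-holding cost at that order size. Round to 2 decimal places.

$3,794.73

Q* = √(2·D·S / H) = √(2·2,500·120 / 24) = √25,000.0 ≈ 158.11 → Q = 158 cartons
Orders/yr = 2,500/158 = 15.823; ordering cost = 15.823 × $120 = $1,898.73
Average inventory = 158/2 = 79; holding cost = 79 × $24 = $1,896.00
Total = $1,898.73 + $1,896.00 = $3,794.73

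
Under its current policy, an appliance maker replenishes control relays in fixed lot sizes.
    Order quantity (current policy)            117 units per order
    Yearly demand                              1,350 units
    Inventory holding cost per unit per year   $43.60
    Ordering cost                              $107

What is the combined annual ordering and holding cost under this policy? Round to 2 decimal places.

Annual ordering cost = (D/Q)·S = (1,350/117) × 107 = $1,234.62
Annual holding cost  = (Q/2)·H = (117/2) × 43.6 = $2,550.60
Total = $1,234.62 + $2,550.60 = $3,785.22

$3,785.22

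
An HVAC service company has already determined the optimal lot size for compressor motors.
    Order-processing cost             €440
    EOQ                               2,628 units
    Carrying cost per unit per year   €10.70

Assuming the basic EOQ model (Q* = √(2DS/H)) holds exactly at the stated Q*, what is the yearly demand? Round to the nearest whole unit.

83,975 units per year

Since Q* = (2DS/H)^½, squaring gives Q*²·H = 2DS.
D = Q²H / (2S) = 2,628² × 10.7 / (2 × 440) = 83,975.35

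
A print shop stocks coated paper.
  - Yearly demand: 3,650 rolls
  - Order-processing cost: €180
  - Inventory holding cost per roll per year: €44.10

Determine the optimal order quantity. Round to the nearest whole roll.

EOQ = √(2DS/H) = √(2 × 3,650 × 180 / 44.1)
    = √(29,795.92) ≈ 172.61

173 rolls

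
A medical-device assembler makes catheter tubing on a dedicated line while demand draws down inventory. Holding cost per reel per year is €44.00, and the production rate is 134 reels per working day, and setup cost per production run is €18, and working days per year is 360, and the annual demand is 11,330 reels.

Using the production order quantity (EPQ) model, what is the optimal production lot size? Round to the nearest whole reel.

d = 11,330/360 = 31.4722 reels/day;  effective holding cost H(1 − d/p) = 44·(1 − 31.4722/134) = 33.66584
Q* = √(2DS / H_eff) = √(2·11,330·18 / 33.66584) ≈ 110.07

110 reels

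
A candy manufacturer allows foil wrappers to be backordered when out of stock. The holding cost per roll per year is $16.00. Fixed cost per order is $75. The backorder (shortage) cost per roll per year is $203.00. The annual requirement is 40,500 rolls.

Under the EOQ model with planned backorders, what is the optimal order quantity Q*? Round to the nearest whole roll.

Basic EOQ = √(2·40,500·75/16) = 616.188
Backorder adjustment √((H+b)/b) = √((16+203)/203) = 1.0387
Q* = 616.188 × 1.0387 ≈ 640.01

640 rolls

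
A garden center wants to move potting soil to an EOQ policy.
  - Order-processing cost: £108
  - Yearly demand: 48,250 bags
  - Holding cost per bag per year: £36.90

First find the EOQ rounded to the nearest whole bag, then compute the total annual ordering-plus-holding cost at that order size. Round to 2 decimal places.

2DS/H = 2·48,250·108/36.9 = 282,439.02
EOQ = √282,439.02 ≈ 531.45 → Q = 531 bags
Orders/yr = 48,250/531 = 90.866; ordering cost = 90.866 × £108 = £9,813.56
Average inventory = 531/2 = 265.5; holding cost = 265.5 × £36.9 = £9,796.95
Total = £9,813.56 + £9,796.95 = £19,610.51

£19,610.51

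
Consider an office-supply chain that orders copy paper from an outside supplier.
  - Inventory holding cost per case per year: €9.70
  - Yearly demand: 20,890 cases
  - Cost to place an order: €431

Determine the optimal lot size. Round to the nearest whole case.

1,363 cases

EOQ = √(2DS/H) = √(2 × 20,890 × 431 / 9.7)
    = √(1,856,410.31) ≈ 1,362.50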